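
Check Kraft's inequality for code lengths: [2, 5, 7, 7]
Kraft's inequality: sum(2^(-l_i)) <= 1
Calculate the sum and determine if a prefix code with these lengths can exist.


Sum = 2^(-2) + 2^(-5) + 2^(-7) + 2^(-7)
    = 0.25 + 0.03125 + 0.0078125 + 0.0078125
    = 38/128 = 0.296875
Since 0.296875 <= 1, Kraft's inequality IS satisfied.
A prefix code with these lengths CAN exist.

Kraft sum = 0.296875. Satisfied.


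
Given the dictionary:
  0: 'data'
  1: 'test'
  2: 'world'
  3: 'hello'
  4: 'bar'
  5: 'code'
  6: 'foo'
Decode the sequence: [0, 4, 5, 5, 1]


Look up each index in the dictionary:
  0 -> 'data'
  4 -> 'bar'
  5 -> 'code'
  5 -> 'code'
  1 -> 'test'

Decoded: "data bar code code test"


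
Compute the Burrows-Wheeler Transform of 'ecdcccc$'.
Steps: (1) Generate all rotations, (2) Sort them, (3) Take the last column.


Rotations (sorted):
  0: $ecdcccc -> last char: c
  1: c$ecdccc -> last char: c
  2: cc$ecdcc -> last char: c
  3: ccc$ecdc -> last char: c
  4: cccc$ecd -> last char: d
  5: cdcccc$e -> last char: e
  6: dcccc$ec -> last char: c
  7: ecdcccc$ -> last char: $


BWT = ccccdec$


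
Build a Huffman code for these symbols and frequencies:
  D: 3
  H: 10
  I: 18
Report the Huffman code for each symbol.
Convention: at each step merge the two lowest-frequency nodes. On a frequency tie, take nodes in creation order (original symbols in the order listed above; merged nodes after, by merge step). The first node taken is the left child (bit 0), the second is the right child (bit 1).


Huffman tree construction:
Step 1: Merge D(3) + H(10) = 13
Step 2: Merge (D+H)(13) + I(18) = 31
Read each symbol's code off the tree from the root (left child = 0, right child = 1).

Codes:
  D: 00 (length 2)
  H: 01 (length 2)
  I: 1 (length 1)
Average code length: 44/31 = 1.4194 bits/symbol


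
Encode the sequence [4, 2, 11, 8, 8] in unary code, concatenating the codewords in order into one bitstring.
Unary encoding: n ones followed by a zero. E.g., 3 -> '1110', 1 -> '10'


Encode each number as n ones followed by a terminating 0:
  4 -> 11110 (5 bits)
  2 -> 110 (3 bits)
  11 -> 111111111110 (12 bits)
  8 -> 111111110 (9 bits)
  8 -> 111111110 (9 bits)
Total length = 5 + 3 + 12 + 9 + 9 = 38 bits.

Unary([4, 2, 11, 8, 8]) = 11110110111111111110111111110111111110 (38 bits)


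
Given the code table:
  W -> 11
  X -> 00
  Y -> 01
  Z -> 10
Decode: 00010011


Decoding:
00 -> X
01 -> Y
00 -> X
11 -> W


Result: XYXW


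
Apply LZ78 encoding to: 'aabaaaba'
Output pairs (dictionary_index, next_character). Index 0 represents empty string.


LZ78 encoding steps:
Dictionary: {0: ''}
Step 1: w='' (idx 0), next='a' -> output (0, 'a'), add 'a' as idx 1
Step 2: w='a' (idx 1), next='b' -> output (1, 'b'), add 'ab' as idx 2
Step 3: w='a' (idx 1), next='a' -> output (1, 'a'), add 'aa' as idx 3
Step 4: w='ab' (idx 2), next='a' -> output (2, 'a'), add 'aba' as idx 4


Encoded: [(0, 'a'), (1, 'b'), (1, 'a'), (2, 'a')]


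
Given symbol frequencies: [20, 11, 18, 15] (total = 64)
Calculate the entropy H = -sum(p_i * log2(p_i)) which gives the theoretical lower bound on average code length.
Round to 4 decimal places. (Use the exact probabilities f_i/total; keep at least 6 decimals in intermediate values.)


Per-symbol terms -p_i * log2(p_i) with p_i = f_i/64:
  p = 20/64 = 0.312500: log2(p) = -1.678072, -p*log2(p) = 0.524397
  p = 11/64 = 0.171875: log2(p) = -2.540568, -p*log2(p) = 0.436660
  p = 18/64 = 0.281250: log2(p) = -1.830075, -p*log2(p) = 0.514709
  p = 15/64 = 0.234375: log2(p) = -2.093109, -p*log2(p) = 0.490573
H = 0.524397 + 0.436660 + 0.514709 + 0.490573 = 1.966339

H = 1.9663 bits/symbol


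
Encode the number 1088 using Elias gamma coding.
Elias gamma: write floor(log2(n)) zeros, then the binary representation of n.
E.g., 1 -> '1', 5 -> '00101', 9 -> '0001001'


num_bits = floor(log2(1088)) + 1 = 11
leading_zeros = num_bits - 1 = 10
binary(1088) = 10001000000

Elias gamma(1088) = '0000000000' + '10001000000' = 000000000010001000000 (21 bits)


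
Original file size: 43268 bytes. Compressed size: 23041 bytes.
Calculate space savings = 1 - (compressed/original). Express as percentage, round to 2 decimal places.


ratio = compressed/original = 23041/43268 = 0.532518
savings = 1 - ratio = 1 - 0.532518 = 0.467482
as a percentage: 0.467482 * 100 = 46.75%

Space savings = 1 - 23041/43268 = 46.75%


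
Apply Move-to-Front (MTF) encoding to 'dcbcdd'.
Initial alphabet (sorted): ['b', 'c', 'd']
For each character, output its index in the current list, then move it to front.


MTF encoding:
'd': index 2 in ['b', 'c', 'd'] -> ['d', 'b', 'c']
'c': index 2 in ['d', 'b', 'c'] -> ['c', 'd', 'b']
'b': index 2 in ['c', 'd', 'b'] -> ['b', 'c', 'd']
'c': index 1 in ['b', 'c', 'd'] -> ['c', 'b', 'd']
'd': index 2 in ['c', 'b', 'd'] -> ['d', 'c', 'b']
'd': index 0 in ['d', 'c', 'b'] -> ['d', 'c', 'b']


Output: [2, 2, 2, 1, 2, 0]


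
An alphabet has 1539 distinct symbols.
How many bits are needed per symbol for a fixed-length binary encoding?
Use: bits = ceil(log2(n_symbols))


log2(1539) = 10.5878
Bracket: 2^10 = 1024 < 1539 <= 2^11 = 2048
So ceil(log2(1539)) = 11

bits = ceil(log2(1539)) = ceil(10.5878) = 11 bits


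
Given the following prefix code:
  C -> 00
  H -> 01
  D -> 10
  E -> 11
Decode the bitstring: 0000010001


Decoding step by step:
Bits 00 -> C
Bits 00 -> C
Bits 01 -> H
Bits 00 -> C
Bits 01 -> H


Decoded message: CCHCH


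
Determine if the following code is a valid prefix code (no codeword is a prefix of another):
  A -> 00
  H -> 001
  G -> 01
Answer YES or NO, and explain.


Checking each pair (does one codeword prefix another?):
  A='00' vs H='001': prefix -- VIOLATION

NO -- this is NOT a valid prefix code. A (00) is a prefix of H (001).


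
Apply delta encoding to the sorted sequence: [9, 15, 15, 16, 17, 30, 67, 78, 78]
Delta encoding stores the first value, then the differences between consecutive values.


First value: 9
Deltas:
  15 - 9 = 6
  15 - 15 = 0
  16 - 15 = 1
  17 - 16 = 1
  30 - 17 = 13
  67 - 30 = 37
  78 - 67 = 11
  78 - 78 = 0


Delta encoded: [9, 6, 0, 1, 1, 13, 37, 11, 0]


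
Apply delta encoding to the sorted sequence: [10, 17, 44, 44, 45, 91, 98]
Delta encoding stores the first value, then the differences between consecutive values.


First value: 10
Deltas:
  17 - 10 = 7
  44 - 17 = 27
  44 - 44 = 0
  45 - 44 = 1
  91 - 45 = 46
  98 - 91 = 7


Delta encoded: [10, 7, 27, 0, 1, 46, 7]


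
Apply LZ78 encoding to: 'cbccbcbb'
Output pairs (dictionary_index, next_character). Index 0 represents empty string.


LZ78 encoding steps:
Dictionary: {0: ''}
Step 1: w='' (idx 0), next='c' -> output (0, 'c'), add 'c' as idx 1
Step 2: w='' (idx 0), next='b' -> output (0, 'b'), add 'b' as idx 2
Step 3: w='c' (idx 1), next='c' -> output (1, 'c'), add 'cc' as idx 3
Step 4: w='b' (idx 2), next='c' -> output (2, 'c'), add 'bc' as idx 4
Step 5: w='b' (idx 2), next='b' -> output (2, 'b'), add 'bb' as idx 5


Encoded: [(0, 'c'), (0, 'b'), (1, 'c'), (2, 'c'), (2, 'b')]


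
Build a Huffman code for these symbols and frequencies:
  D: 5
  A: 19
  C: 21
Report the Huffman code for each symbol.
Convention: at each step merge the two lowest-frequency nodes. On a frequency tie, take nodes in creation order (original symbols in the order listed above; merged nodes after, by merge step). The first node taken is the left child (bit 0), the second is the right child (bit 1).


Huffman tree construction:
Step 1: Merge D(5) + A(19) = 24
Step 2: Merge C(21) + (D+A)(24) = 45
Read each symbol's code off the tree from the root (left child = 0, right child = 1).

Codes:
  D: 10 (length 2)
  A: 11 (length 2)
  C: 0 (length 1)
Average code length: 69/45 = 1.5333 bits/symbol


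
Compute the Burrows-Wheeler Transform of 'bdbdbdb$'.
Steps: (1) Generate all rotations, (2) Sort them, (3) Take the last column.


Rotations (sorted):
  0: $bdbdbdb -> last char: b
  1: b$bdbdbd -> last char: d
  2: bdb$bdbd -> last char: d
  3: bdbdb$bd -> last char: d
  4: bdbdbdb$ -> last char: $
  5: db$bdbdb -> last char: b
  6: dbdb$bdb -> last char: b
  7: dbdbdb$b -> last char: b


BWT = bddd$bbb


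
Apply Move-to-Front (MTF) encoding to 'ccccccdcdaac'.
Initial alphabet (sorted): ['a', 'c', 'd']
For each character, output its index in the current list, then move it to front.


MTF encoding:
'c': index 1 in ['a', 'c', 'd'] -> ['c', 'a', 'd']
'c': index 0 in ['c', 'a', 'd'] -> ['c', 'a', 'd']
'c': index 0 in ['c', 'a', 'd'] -> ['c', 'a', 'd']
'c': index 0 in ['c', 'a', 'd'] -> ['c', 'a', 'd']
'c': index 0 in ['c', 'a', 'd'] -> ['c', 'a', 'd']
'c': index 0 in ['c', 'a', 'd'] -> ['c', 'a', 'd']
'd': index 2 in ['c', 'a', 'd'] -> ['d', 'c', 'a']
'c': index 1 in ['d', 'c', 'a'] -> ['c', 'd', 'a']
'd': index 1 in ['c', 'd', 'a'] -> ['d', 'c', 'a']
'a': index 2 in ['d', 'c', 'a'] -> ['a', 'd', 'c']
'a': index 0 in ['a', 'd', 'c'] -> ['a', 'd', 'c']
'c': index 2 in ['a', 'd', 'c'] -> ['c', 'a', 'd']


Output: [1, 0, 0, 0, 0, 0, 2, 1, 1, 2, 0, 2]


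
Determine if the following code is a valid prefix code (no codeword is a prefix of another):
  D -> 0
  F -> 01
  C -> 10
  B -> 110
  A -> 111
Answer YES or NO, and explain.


Checking each pair (does one codeword prefix another?):
  D='0' vs F='01': prefix -- VIOLATION

NO -- this is NOT a valid prefix code. D (0) is a prefix of F (01).


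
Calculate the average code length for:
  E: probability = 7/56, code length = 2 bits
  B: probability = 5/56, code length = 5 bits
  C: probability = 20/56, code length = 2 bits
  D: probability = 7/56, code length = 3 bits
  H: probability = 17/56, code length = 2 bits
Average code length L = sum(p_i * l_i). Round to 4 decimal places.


Weighted contributions p_i * l_i:
  E: (7/56) * 2 = 14/56
  B: (5/56) * 5 = 25/56
  C: (20/56) * 2 = 40/56
  D: (7/56) * 3 = 21/56
  H: (17/56) * 2 = 34/56
Sum = (14 + 25 + 40 + 21 + 34)/56 = 134/56

L = 134/56 = 2.3929 bits/symbol


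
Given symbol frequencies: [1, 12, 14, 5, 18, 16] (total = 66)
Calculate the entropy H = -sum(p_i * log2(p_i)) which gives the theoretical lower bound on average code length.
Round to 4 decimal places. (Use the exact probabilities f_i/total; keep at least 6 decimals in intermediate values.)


Per-symbol terms -p_i * log2(p_i) with p_i = f_i/66:
  p = 1/66 = 0.015152: log2(p) = -6.044394, -p*log2(p) = 0.091582
  p = 12/66 = 0.181818: log2(p) = -2.459432, -p*log2(p) = 0.447169
  p = 14/66 = 0.212121: log2(p) = -2.237039, -p*log2(p) = 0.474523
  p = 5/66 = 0.075758: log2(p) = -3.722466, -p*log2(p) = 0.282005
  p = 18/66 = 0.272727: log2(p) = -1.874469, -p*log2(p) = 0.511219
  p = 16/66 = 0.242424: log2(p) = -2.044394, -p*log2(p) = 0.495611
H = 0.091582 + 0.447169 + 0.474523 + 0.282005 + 0.511219 + 0.495611 = 2.302109

H = 2.3021 bits/symbol


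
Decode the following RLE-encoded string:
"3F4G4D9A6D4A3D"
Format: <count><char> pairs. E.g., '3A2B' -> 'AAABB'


Expanding each <count><char> pair:
  3F -> 'FFF'
  4G -> 'GGGG'
  4D -> 'DDDD'
  9A -> 'AAAAAAAAA'
  6D -> 'DDDDDD'
  4A -> 'AAAA'
  3D -> 'DDD'

Decoded = FFFGGGGDDDDAAAAAAAAADDDDDDAAAADDD


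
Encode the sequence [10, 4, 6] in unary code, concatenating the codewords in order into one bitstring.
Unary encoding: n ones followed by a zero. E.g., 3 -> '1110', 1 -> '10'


Encode each number as n ones followed by a terminating 0:
  10 -> 11111111110 (11 bits)
  4 -> 11110 (5 bits)
  6 -> 1111110 (7 bits)
Total length = 11 + 5 + 7 = 23 bits.

Unary([10, 4, 6]) = 11111111110111101111110 (23 bits)


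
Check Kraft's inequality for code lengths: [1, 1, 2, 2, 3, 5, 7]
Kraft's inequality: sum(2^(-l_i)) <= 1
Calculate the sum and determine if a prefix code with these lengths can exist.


Sum = 2^(-1) + 2^(-1) + 2^(-2) + 2^(-2) + 2^(-3) + 2^(-5) + 2^(-7)
    = 0.5 + 0.5 + 0.25 + 0.25 + 0.125 + 0.03125 + 0.0078125
    = 213/128 = 1.6640625
Since 1.6640625 > 1, Kraft's inequality is NOT satisfied.
A prefix code with these lengths CANNOT exist.

Kraft sum = 1.6640625. Not satisfied.


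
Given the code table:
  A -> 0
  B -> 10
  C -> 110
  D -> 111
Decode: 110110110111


Decoding:
110 -> C
110 -> C
110 -> C
111 -> D


Result: CCCD


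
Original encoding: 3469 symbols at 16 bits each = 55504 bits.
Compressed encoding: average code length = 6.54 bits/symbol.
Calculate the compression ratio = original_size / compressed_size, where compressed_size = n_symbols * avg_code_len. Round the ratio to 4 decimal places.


original_size = n_symbols * orig_bits = 3469 * 16 = 55504 bits
compressed_size = n_symbols * avg_code_len = 3469 * 6.54 = 22687.26 bits
ratio = original_size / compressed_size = 55504 / 22687.26 = 2.4465

Compression ratio = 2.4465


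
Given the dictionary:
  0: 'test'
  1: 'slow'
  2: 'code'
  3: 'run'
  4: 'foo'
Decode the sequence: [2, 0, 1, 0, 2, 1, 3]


Look up each index in the dictionary:
  2 -> 'code'
  0 -> 'test'
  1 -> 'slow'
  0 -> 'test'
  2 -> 'code'
  1 -> 'slow'
  3 -> 'run'

Decoded: "code test slow test code slow run"


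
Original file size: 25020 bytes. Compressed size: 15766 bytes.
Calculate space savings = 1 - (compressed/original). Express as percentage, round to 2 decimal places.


ratio = compressed/original = 15766/25020 = 0.630136
savings = 1 - ratio = 1 - 0.630136 = 0.369864
as a percentage: 0.369864 * 100 = 36.99%

Space savings = 1 - 15766/25020 = 36.99%


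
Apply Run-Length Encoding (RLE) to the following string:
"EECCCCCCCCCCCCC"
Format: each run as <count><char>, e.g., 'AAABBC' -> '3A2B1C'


Scanning runs left to right:
  i=0: run of 'E' x 2 -> '2E'
  i=2: run of 'C' x 13 -> '13C'

RLE = 2E13C


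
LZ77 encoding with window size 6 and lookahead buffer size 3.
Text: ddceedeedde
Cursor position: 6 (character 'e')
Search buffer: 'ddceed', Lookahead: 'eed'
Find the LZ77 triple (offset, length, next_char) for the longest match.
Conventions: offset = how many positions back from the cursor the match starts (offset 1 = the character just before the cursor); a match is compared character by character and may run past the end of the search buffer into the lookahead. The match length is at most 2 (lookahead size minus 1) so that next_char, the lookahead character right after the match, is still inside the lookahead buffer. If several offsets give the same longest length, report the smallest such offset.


Try each offset into the search buffer:
  offset=1 (pos 5, char 'd'): match length 0
  offset=2 (pos 4, char 'e'): match length 1
  offset=3 (pos 3, char 'e'): match length 2
  offset=4 (pos 2, char 'c'): match length 0
  offset=5 (pos 1, char 'd'): match length 0
  offset=6 (pos 0, char 'd'): match length 0
Longest match has length 2 at offset 3.
next_char = character at position 6 + 2 = 8 -> 'd'

Best match: offset=3, length=2 (matching 'ee' starting at position 3)
LZ77 triple: (3, 2, 'd')


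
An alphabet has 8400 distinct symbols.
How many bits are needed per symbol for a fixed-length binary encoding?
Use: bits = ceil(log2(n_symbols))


log2(8400) = 13.0362
Bracket: 2^13 = 8192 < 8400 <= 2^14 = 16384
So ceil(log2(8400)) = 14

bits = ceil(log2(8400)) = ceil(13.0362) = 14 bits


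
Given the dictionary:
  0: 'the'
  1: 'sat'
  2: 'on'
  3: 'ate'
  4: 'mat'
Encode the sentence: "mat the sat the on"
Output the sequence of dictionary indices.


Look up each word in the dictionary:
  'mat' -> 4
  'the' -> 0
  'sat' -> 1
  'the' -> 0
  'on' -> 2

Encoded: [4, 0, 1, 0, 2]


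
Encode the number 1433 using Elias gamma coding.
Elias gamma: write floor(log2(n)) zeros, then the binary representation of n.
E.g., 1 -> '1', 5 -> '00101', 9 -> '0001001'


num_bits = floor(log2(1433)) + 1 = 11
leading_zeros = num_bits - 1 = 10
binary(1433) = 10110011001

Elias gamma(1433) = '0000000000' + '10110011001' = 000000000010110011001 (21 bits)


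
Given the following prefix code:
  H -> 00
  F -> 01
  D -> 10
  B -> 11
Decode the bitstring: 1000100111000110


Decoding step by step:
Bits 10 -> D
Bits 00 -> H
Bits 10 -> D
Bits 01 -> F
Bits 11 -> B
Bits 00 -> H
Bits 01 -> F
Bits 10 -> D


Decoded message: DHDFBHFD


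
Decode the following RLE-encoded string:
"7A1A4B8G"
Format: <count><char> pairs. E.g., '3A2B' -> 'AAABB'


Expanding each <count><char> pair:
  7A -> 'AAAAAAA'
  1A -> 'A'
  4B -> 'BBBB'
  8G -> 'GGGGGGGG'

Decoded = AAAAAAAABBBBGGGGGGGG


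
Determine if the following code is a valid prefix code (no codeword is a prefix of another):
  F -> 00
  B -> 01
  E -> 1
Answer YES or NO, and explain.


Checking each pair (does one codeword prefix another?):
  F='00' vs B='01': no prefix
  F='00' vs E='1': no prefix
  B='01' vs F='00': no prefix
  B='01' vs E='1': no prefix
  E='1' vs F='00': no prefix
  E='1' vs B='01': no prefix
No violation found over all pairs.

YES -- this is a valid prefix code. No codeword is a prefix of any other codeword.


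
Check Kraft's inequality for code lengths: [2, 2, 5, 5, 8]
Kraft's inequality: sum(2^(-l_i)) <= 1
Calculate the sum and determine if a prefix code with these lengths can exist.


Sum = 2^(-2) + 2^(-2) + 2^(-5) + 2^(-5) + 2^(-8)
    = 0.25 + 0.25 + 0.03125 + 0.03125 + 0.00390625
    = 145/256 = 0.56640625
Since 0.56640625 <= 1, Kraft's inequality IS satisfied.
A prefix code with these lengths CAN exist.

Kraft sum = 0.56640625. Satisfied.


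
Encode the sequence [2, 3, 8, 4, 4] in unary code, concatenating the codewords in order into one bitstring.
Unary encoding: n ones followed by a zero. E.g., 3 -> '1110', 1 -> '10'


Encode each number as n ones followed by a terminating 0:
  2 -> 110 (3 bits)
  3 -> 1110 (4 bits)
  8 -> 111111110 (9 bits)
  4 -> 11110 (5 bits)
  4 -> 11110 (5 bits)
Total length = 3 + 4 + 9 + 5 + 5 = 26 bits.

Unary([2, 3, 8, 4, 4]) = 11011101111111101111011110 (26 bits)


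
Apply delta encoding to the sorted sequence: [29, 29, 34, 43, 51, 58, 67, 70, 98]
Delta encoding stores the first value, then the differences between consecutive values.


First value: 29
Deltas:
  29 - 29 = 0
  34 - 29 = 5
  43 - 34 = 9
  51 - 43 = 8
  58 - 51 = 7
  67 - 58 = 9
  70 - 67 = 3
  98 - 70 = 28


Delta encoded: [29, 0, 5, 9, 8, 7, 9, 3, 28]


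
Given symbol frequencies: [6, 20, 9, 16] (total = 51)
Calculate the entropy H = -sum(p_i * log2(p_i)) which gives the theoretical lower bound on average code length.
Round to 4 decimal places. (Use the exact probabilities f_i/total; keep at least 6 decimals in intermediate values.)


Per-symbol terms -p_i * log2(p_i) with p_i = f_i/51:
  p = 6/51 = 0.117647: log2(p) = -3.087463, -p*log2(p) = 0.363231
  p = 20/51 = 0.392157: log2(p) = -1.350497, -p*log2(p) = 0.529607
  p = 9/51 = 0.176471: log2(p) = -2.502500, -p*log2(p) = 0.441618
  p = 16/51 = 0.313725: log2(p) = -1.672425, -p*log2(p) = 0.524682
H = 0.363231 + 0.529607 + 0.441618 + 0.524682 = 1.859138

H = 1.8591 bits/symbol


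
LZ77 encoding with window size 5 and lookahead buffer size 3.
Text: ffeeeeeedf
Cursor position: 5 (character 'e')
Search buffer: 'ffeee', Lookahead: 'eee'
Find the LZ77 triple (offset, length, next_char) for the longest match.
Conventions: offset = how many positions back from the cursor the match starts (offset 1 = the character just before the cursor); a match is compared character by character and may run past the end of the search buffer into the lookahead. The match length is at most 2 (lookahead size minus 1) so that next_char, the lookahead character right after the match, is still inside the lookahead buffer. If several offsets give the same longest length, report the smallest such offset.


Try each offset into the search buffer:
  offset=1 (pos 4, char 'e'): match length 2
  offset=2 (pos 3, char 'e'): match length 2
  offset=3 (pos 2, char 'e'): match length 2
  offset=4 (pos 1, char 'f'): match length 0
  offset=5 (pos 0, char 'f'): match length 0
Longest match has length 2, found at offsets 1, 2, 3; take the smallest, offset 1.
next_char = character at position 5 + 2 = 7 -> 'e'

Best match: offset=1, length=2 (matching 'ee' starting at position 4)
LZ77 triple: (1, 2, 'e')


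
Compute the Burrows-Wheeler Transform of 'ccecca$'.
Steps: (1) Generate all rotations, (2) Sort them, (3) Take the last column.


Rotations (sorted):
  0: $ccecca -> last char: a
  1: a$ccecc -> last char: c
  2: ca$ccec -> last char: c
  3: cca$cce -> last char: e
  4: ccecca$ -> last char: $
  5: cecca$c -> last char: c
  6: ecca$cc -> last char: c


BWT = acce$cc


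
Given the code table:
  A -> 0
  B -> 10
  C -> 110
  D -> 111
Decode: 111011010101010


Decoding:
111 -> D
0 -> A
110 -> C
10 -> B
10 -> B
10 -> B
10 -> B


Result: DACBBBB


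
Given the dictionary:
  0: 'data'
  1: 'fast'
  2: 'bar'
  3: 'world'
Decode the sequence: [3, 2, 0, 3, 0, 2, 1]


Look up each index in the dictionary:
  3 -> 'world'
  2 -> 'bar'
  0 -> 'data'
  3 -> 'world'
  0 -> 'data'
  2 -> 'bar'
  1 -> 'fast'

Decoded: "world bar data world data bar fast"


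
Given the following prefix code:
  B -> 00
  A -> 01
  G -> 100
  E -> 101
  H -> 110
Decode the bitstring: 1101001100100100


Decoding step by step:
Bits 110 -> H
Bits 100 -> G
Bits 110 -> H
Bits 01 -> A
Bits 00 -> B
Bits 100 -> G


Decoded message: HGHABG


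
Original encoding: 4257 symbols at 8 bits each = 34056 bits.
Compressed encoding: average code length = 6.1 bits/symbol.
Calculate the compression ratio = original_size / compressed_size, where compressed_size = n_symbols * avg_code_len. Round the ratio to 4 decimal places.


original_size = n_symbols * orig_bits = 4257 * 8 = 34056 bits
compressed_size = n_symbols * avg_code_len = 4257 * 6.1 = 25967.7 bits
ratio = original_size / compressed_size = 34056 / 25967.7 = 1.3115

Compression ratio = 1.3115


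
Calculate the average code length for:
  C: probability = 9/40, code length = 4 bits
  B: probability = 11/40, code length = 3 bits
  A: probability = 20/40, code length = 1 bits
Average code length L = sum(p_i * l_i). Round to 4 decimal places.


Weighted contributions p_i * l_i:
  C: (9/40) * 4 = 36/40
  B: (11/40) * 3 = 33/40
  A: (20/40) * 1 = 20/40
Sum = (36 + 33 + 20)/40 = 89/40

L = 89/40 = 2.2250 bits/symbol


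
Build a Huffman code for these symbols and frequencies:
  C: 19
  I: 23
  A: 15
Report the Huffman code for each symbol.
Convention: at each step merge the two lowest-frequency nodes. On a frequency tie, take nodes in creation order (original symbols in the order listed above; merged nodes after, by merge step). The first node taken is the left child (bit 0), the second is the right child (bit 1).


Huffman tree construction:
Step 1: Merge A(15) + C(19) = 34
Step 2: Merge I(23) + (A+C)(34) = 57
Read each symbol's code off the tree from the root (left child = 0, right child = 1).

Codes:
  C: 11 (length 2)
  I: 0 (length 1)
  A: 10 (length 2)
Average code length: 91/57 = 1.5965 bits/symbol


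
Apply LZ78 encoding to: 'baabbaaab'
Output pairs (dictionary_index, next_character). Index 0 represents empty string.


LZ78 encoding steps:
Dictionary: {0: ''}
Step 1: w='' (idx 0), next='b' -> output (0, 'b'), add 'b' as idx 1
Step 2: w='' (idx 0), next='a' -> output (0, 'a'), add 'a' as idx 2
Step 3: w='a' (idx 2), next='b' -> output (2, 'b'), add 'ab' as idx 3
Step 4: w='b' (idx 1), next='a' -> output (1, 'a'), add 'ba' as idx 4
Step 5: w='a' (idx 2), next='a' -> output (2, 'a'), add 'aa' as idx 5
Step 6: w='b' (idx 1), end of input -> output (1, '')


Encoded: [(0, 'b'), (0, 'a'), (2, 'b'), (1, 'a'), (2, 'a'), (1, '')]


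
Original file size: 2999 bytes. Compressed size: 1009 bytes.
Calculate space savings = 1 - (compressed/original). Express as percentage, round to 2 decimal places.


ratio = compressed/original = 1009/2999 = 0.336445
savings = 1 - ratio = 1 - 0.336445 = 0.663555
as a percentage: 0.663555 * 100 = 66.36%

Space savings = 1 - 1009/2999 = 66.36%


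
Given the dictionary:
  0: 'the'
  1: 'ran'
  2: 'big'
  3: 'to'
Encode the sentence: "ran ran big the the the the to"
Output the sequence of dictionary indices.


Look up each word in the dictionary:
  'ran' -> 1
  'ran' -> 1
  'big' -> 2
  'the' -> 0
  'the' -> 0
  'the' -> 0
  'the' -> 0
  'to' -> 3

Encoded: [1, 1, 2, 0, 0, 0, 0, 3]


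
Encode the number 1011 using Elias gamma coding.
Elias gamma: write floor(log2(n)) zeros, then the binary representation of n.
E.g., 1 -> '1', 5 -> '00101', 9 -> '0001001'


num_bits = floor(log2(1011)) + 1 = 10
leading_zeros = num_bits - 1 = 9
binary(1011) = 1111110011

Elias gamma(1011) = '000000000' + '1111110011' = 0000000001111110011 (19 bits)


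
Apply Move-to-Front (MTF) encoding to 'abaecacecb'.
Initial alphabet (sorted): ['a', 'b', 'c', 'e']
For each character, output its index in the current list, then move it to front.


MTF encoding:
'a': index 0 in ['a', 'b', 'c', 'e'] -> ['a', 'b', 'c', 'e']
'b': index 1 in ['a', 'b', 'c', 'e'] -> ['b', 'a', 'c', 'e']
'a': index 1 in ['b', 'a', 'c', 'e'] -> ['a', 'b', 'c', 'e']
'e': index 3 in ['a', 'b', 'c', 'e'] -> ['e', 'a', 'b', 'c']
'c': index 3 in ['e', 'a', 'b', 'c'] -> ['c', 'e', 'a', 'b']
'a': index 2 in ['c', 'e', 'a', 'b'] -> ['a', 'c', 'e', 'b']
'c': index 1 in ['a', 'c', 'e', 'b'] -> ['c', 'a', 'e', 'b']
'e': index 2 in ['c', 'a', 'e', 'b'] -> ['e', 'c', 'a', 'b']
'c': index 1 in ['e', 'c', 'a', 'b'] -> ['c', 'e', 'a', 'b']
'b': index 3 in ['c', 'e', 'a', 'b'] -> ['b', 'c', 'e', 'a']


Output: [0, 1, 1, 3, 3, 2, 1, 2, 1, 3]


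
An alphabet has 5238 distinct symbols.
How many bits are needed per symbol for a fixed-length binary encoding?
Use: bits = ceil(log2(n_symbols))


log2(5238) = 12.3548
Bracket: 2^12 = 4096 < 5238 <= 2^13 = 8192
So ceil(log2(5238)) = 13

bits = ceil(log2(5238)) = ceil(12.3548) = 13 bits


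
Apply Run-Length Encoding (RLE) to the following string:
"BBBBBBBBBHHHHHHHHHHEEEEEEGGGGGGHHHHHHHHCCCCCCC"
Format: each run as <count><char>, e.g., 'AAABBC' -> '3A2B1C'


Scanning runs left to right:
  i=0: run of 'B' x 9 -> '9B'
  i=9: run of 'H' x 10 -> '10H'
  i=19: run of 'E' x 6 -> '6E'
  i=25: run of 'G' x 6 -> '6G'
  i=31: run of 'H' x 8 -> '8H'
  i=39: run of 'C' x 7 -> '7C'

RLE = 9B10H6E6G8H7C


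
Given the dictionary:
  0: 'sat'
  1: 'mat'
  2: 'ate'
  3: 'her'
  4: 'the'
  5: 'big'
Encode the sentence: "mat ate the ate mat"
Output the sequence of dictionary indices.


Look up each word in the dictionary:
  'mat' -> 1
  'ate' -> 2
  'the' -> 4
  'ate' -> 2
  'mat' -> 1

Encoded: [1, 2, 4, 2, 1]


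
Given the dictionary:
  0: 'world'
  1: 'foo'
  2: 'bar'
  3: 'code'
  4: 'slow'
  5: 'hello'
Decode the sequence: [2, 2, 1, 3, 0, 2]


Look up each index in the dictionary:
  2 -> 'bar'
  2 -> 'bar'
  1 -> 'foo'
  3 -> 'code'
  0 -> 'world'
  2 -> 'bar'

Decoded: "bar bar foo code world bar"


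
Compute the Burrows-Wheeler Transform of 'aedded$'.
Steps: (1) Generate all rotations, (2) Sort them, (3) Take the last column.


Rotations (sorted):
  0: $aedded -> last char: d
  1: aedded$ -> last char: $
  2: d$aedde -> last char: e
  3: dded$ae -> last char: e
  4: ded$aed -> last char: d
  5: ed$aedd -> last char: d
  6: edded$a -> last char: a


BWT = d$eedda


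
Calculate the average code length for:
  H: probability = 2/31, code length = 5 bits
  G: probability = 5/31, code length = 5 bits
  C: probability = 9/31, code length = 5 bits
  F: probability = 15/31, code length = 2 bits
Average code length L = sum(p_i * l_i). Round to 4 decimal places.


Weighted contributions p_i * l_i:
  H: (2/31) * 5 = 10/31
  G: (5/31) * 5 = 25/31
  C: (9/31) * 5 = 45/31
  F: (15/31) * 2 = 30/31
Sum = (10 + 25 + 45 + 30)/31 = 110/31

L = 110/31 = 3.5484 bits/symbol


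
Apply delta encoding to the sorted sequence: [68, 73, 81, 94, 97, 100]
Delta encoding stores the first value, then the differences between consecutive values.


First value: 68
Deltas:
  73 - 68 = 5
  81 - 73 = 8
  94 - 81 = 13
  97 - 94 = 3
  100 - 97 = 3


Delta encoded: [68, 5, 8, 13, 3, 3]


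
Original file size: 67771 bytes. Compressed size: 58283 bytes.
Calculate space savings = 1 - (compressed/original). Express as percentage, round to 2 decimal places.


ratio = compressed/original = 58283/67771 = 0.859999
savings = 1 - ratio = 1 - 0.859999 = 0.140001
as a percentage: 0.140001 * 100 = 14.0%

Space savings = 1 - 58283/67771 = 14.0%


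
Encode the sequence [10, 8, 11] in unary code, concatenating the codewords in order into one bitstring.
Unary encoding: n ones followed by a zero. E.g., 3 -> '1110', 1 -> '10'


Encode each number as n ones followed by a terminating 0:
  10 -> 11111111110 (11 bits)
  8 -> 111111110 (9 bits)
  11 -> 111111111110 (12 bits)
Total length = 11 + 9 + 12 = 32 bits.

Unary([10, 8, 11]) = 11111111110111111110111111111110 (32 bits)


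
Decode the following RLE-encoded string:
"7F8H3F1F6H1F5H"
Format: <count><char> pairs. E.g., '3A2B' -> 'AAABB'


Expanding each <count><char> pair:
  7F -> 'FFFFFFF'
  8H -> 'HHHHHHHH'
  3F -> 'FFF'
  1F -> 'F'
  6H -> 'HHHHHH'
  1F -> 'F'
  5H -> 'HHHHH'

Decoded = FFFFFFFHHHHHHHHFFFFHHHHHHFHHHHH


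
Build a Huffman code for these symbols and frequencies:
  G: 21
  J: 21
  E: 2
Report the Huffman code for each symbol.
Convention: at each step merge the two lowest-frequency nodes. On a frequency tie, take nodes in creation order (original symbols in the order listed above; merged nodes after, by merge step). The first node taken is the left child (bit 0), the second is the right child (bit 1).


Huffman tree construction:
Step 1: Merge E(2) + G(21) = 23
Step 2: Merge J(21) + (E+G)(23) = 44
Read each symbol's code off the tree from the root (left child = 0, right child = 1).

Codes:
  G: 11 (length 2)
  J: 0 (length 1)
  E: 10 (length 2)
Average code length: 67/44 = 1.5227 bits/symbol


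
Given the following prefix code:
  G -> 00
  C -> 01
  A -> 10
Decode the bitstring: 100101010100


Decoding step by step:
Bits 10 -> A
Bits 01 -> C
Bits 01 -> C
Bits 01 -> C
Bits 01 -> C
Bits 00 -> G


Decoded message: ACCCCG


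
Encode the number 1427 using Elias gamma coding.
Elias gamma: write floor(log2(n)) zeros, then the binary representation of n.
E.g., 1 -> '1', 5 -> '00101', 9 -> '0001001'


num_bits = floor(log2(1427)) + 1 = 11
leading_zeros = num_bits - 1 = 10
binary(1427) = 10110010011

Elias gamma(1427) = '0000000000' + '10110010011' = 000000000010110010011 (21 bits)


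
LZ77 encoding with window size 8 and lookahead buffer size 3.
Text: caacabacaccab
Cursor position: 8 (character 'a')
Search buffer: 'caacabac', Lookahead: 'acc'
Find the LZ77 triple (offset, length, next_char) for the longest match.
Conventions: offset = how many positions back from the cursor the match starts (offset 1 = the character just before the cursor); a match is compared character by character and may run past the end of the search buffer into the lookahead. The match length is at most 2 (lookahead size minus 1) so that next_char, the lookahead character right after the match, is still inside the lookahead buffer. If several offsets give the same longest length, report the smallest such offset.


Try each offset into the search buffer:
  offset=1 (pos 7, char 'c'): match length 0
  offset=2 (pos 6, char 'a'): match length 2
  offset=3 (pos 5, char 'b'): match length 0
  offset=4 (pos 4, char 'a'): match length 1
  offset=5 (pos 3, char 'c'): match length 0
  offset=6 (pos 2, char 'a'): match length 2
  offset=7 (pos 1, char 'a'): match length 1
  offset=8 (pos 0, char 'c'): match length 0
Longest match has length 2, found at offsets 2, 6; take the smallest, offset 2.
next_char = character at position 8 + 2 = 10 -> 'c'

Best match: offset=2, length=2 (matching 'ac' starting at position 6)
LZ77 triple: (2, 2, 'c')


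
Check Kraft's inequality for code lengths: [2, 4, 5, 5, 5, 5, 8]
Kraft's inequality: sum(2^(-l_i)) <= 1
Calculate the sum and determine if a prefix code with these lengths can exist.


Sum = 2^(-2) + 2^(-4) + 2^(-5) + 2^(-5) + 2^(-5) + 2^(-5) + 2^(-8)
    = 0.25 + 0.0625 + 0.03125 + 0.03125 + 0.03125 + 0.03125 + 0.00390625
    = 113/256 = 0.44140625
Since 0.44140625 <= 1, Kraft's inequality IS satisfied.
A prefix code with these lengths CAN exist.

Kraft sum = 0.44140625. Satisfied.


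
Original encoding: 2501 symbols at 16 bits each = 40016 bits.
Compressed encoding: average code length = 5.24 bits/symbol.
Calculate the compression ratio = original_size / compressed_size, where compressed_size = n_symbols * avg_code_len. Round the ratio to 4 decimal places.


original_size = n_symbols * orig_bits = 2501 * 16 = 40016 bits
compressed_size = n_symbols * avg_code_len = 2501 * 5.24 = 13105.24 bits
ratio = original_size / compressed_size = 40016 / 13105.24 = 3.0534

Compression ratio = 3.0534


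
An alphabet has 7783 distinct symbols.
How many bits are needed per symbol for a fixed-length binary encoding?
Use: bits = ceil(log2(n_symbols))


log2(7783) = 12.9261
Bracket: 2^12 = 4096 < 7783 <= 2^13 = 8192
So ceil(log2(7783)) = 13

bits = ceil(log2(7783)) = ceil(12.9261) = 13 bits


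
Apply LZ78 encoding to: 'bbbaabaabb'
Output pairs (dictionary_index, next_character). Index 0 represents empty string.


LZ78 encoding steps:
Dictionary: {0: ''}
Step 1: w='' (idx 0), next='b' -> output (0, 'b'), add 'b' as idx 1
Step 2: w='b' (idx 1), next='b' -> output (1, 'b'), add 'bb' as idx 2
Step 3: w='' (idx 0), next='a' -> output (0, 'a'), add 'a' as idx 3
Step 4: w='a' (idx 3), next='b' -> output (3, 'b'), add 'ab' as idx 4
Step 5: w='a' (idx 3), next='a' -> output (3, 'a'), add 'aa' as idx 5
Step 6: w='bb' (idx 2), end of input -> output (2, '')


Encoded: [(0, 'b'), (1, 'b'), (0, 'a'), (3, 'b'), (3, 'a'), (2, '')]


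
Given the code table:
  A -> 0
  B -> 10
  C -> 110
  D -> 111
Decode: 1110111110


Decoding:
111 -> D
0 -> A
111 -> D
110 -> C


Result: DADC


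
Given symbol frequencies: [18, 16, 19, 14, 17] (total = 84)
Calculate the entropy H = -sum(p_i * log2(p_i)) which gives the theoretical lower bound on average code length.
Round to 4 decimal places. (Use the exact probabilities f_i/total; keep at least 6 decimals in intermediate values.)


Per-symbol terms -p_i * log2(p_i) with p_i = f_i/84:
  p = 18/84 = 0.214286: log2(p) = -2.222392, -p*log2(p) = 0.476227
  p = 16/84 = 0.190476: log2(p) = -2.392317, -p*log2(p) = 0.455680
  p = 19/84 = 0.226190: log2(p) = -2.144390, -p*log2(p) = 0.485041
  p = 14/84 = 0.166667: log2(p) = -2.584963, -p*log2(p) = 0.430827
  p = 17/84 = 0.202381: log2(p) = -2.304855, -p*log2(p) = 0.466459
H = 0.476227 + 0.455680 + 0.485041 + 0.430827 + 0.466459 = 2.314234

H = 2.3142 bits/symbol


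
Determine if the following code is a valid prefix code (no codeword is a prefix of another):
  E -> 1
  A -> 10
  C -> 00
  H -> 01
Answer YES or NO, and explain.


Checking each pair (does one codeword prefix another?):
  E='1' vs A='10': prefix -- VIOLATION

NO -- this is NOT a valid prefix code. E (1) is a prefix of A (10).


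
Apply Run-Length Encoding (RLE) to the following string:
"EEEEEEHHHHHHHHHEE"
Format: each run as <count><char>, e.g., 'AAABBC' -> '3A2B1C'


Scanning runs left to right:
  i=0: run of 'E' x 6 -> '6E'
  i=6: run of 'H' x 9 -> '9H'
  i=15: run of 'E' x 2 -> '2E'

RLE = 6E9H2E


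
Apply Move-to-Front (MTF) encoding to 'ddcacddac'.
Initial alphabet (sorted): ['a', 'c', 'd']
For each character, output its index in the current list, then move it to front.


MTF encoding:
'd': index 2 in ['a', 'c', 'd'] -> ['d', 'a', 'c']
'd': index 0 in ['d', 'a', 'c'] -> ['d', 'a', 'c']
'c': index 2 in ['d', 'a', 'c'] -> ['c', 'd', 'a']
'a': index 2 in ['c', 'd', 'a'] -> ['a', 'c', 'd']
'c': index 1 in ['a', 'c', 'd'] -> ['c', 'a', 'd']
'd': index 2 in ['c', 'a', 'd'] -> ['d', 'c', 'a']
'd': index 0 in ['d', 'c', 'a'] -> ['d', 'c', 'a']
'a': index 2 in ['d', 'c', 'a'] -> ['a', 'd', 'c']
'c': index 2 in ['a', 'd', 'c'] -> ['c', 'a', 'd']


Output: [2, 0, 2, 2, 1, 2, 0, 2, 2]


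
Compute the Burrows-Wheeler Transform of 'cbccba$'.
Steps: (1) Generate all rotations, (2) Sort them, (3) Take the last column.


Rotations (sorted):
  0: $cbccba -> last char: a
  1: a$cbccb -> last char: b
  2: ba$cbcc -> last char: c
  3: bccba$c -> last char: c
  4: cba$cbc -> last char: c
  5: cbccba$ -> last char: $
  6: ccba$cb -> last char: b


BWT = abccc$b


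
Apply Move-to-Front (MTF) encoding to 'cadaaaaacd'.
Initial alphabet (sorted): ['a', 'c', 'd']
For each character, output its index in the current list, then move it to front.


MTF encoding:
'c': index 1 in ['a', 'c', 'd'] -> ['c', 'a', 'd']
'a': index 1 in ['c', 'a', 'd'] -> ['a', 'c', 'd']
'd': index 2 in ['a', 'c', 'd'] -> ['d', 'a', 'c']
'a': index 1 in ['d', 'a', 'c'] -> ['a', 'd', 'c']
'a': index 0 in ['a', 'd', 'c'] -> ['a', 'd', 'c']
'a': index 0 in ['a', 'd', 'c'] -> ['a', 'd', 'c']
'a': index 0 in ['a', 'd', 'c'] -> ['a', 'd', 'c']
'a': index 0 in ['a', 'd', 'c'] -> ['a', 'd', 'c']
'c': index 2 in ['a', 'd', 'c'] -> ['c', 'a', 'd']
'd': index 2 in ['c', 'a', 'd'] -> ['d', 'c', 'a']


Output: [1, 1, 2, 1, 0, 0, 0, 0, 2, 2]


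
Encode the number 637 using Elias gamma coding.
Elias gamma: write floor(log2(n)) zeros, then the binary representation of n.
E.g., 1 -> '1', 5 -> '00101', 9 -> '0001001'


num_bits = floor(log2(637)) + 1 = 10
leading_zeros = num_bits - 1 = 9
binary(637) = 1001111101

Elias gamma(637) = '000000000' + '1001111101' = 0000000001001111101 (19 bits)


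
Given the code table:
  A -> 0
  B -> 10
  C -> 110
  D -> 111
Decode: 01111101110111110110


Decoding:
0 -> A
111 -> D
110 -> C
111 -> D
0 -> A
111 -> D
110 -> C
110 -> C


Result: ADCDADCC


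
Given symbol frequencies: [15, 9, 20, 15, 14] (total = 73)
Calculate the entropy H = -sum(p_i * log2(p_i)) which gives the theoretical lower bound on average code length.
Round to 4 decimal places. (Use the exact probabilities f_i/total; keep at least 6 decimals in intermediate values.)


Per-symbol terms -p_i * log2(p_i) with p_i = f_i/73:
  p = 15/73 = 0.205479: log2(p) = -2.282934, -p*log2(p) = 0.469096
  p = 9/73 = 0.123288: log2(p) = -3.019900, -p*log2(p) = 0.372316
  p = 20/73 = 0.273973: log2(p) = -1.867896, -p*log2(p) = 0.511752
  p = 15/73 = 0.205479: log2(p) = -2.282934, -p*log2(p) = 0.469096
  p = 14/73 = 0.191781: log2(p) = -2.382470, -p*log2(p) = 0.456912
H = 0.469096 + 0.372316 + 0.511752 + 0.469096 + 0.456912 = 2.279172

H = 2.2792 bits/symbol


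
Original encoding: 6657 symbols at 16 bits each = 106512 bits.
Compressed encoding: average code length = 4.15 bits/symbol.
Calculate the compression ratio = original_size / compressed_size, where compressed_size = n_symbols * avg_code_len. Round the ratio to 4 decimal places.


original_size = n_symbols * orig_bits = 6657 * 16 = 106512 bits
compressed_size = n_symbols * avg_code_len = 6657 * 4.15 = 27626.55 bits
ratio = original_size / compressed_size = 106512 / 27626.55 = 3.8554

Compression ratio = 3.8554


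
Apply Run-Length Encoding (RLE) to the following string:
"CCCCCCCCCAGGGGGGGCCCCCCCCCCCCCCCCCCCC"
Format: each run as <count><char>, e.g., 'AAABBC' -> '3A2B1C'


Scanning runs left to right:
  i=0: run of 'C' x 9 -> '9C'
  i=9: run of 'A' x 1 -> '1A'
  i=10: run of 'G' x 7 -> '7G'
  i=17: run of 'C' x 20 -> '20C'

RLE = 9C1A7G20C


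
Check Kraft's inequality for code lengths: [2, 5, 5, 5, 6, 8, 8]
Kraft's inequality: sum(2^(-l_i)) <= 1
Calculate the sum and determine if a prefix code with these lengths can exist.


Sum = 2^(-2) + 2^(-5) + 2^(-5) + 2^(-5) + 2^(-6) + 2^(-8) + 2^(-8)
    = 0.25 + 0.03125 + 0.03125 + 0.03125 + 0.015625 + 0.00390625 + 0.00390625
    = 94/256 = 0.3671875
Since 0.3671875 <= 1, Kraft's inequality IS satisfied.
A prefix code with these lengths CAN exist.

Kraft sum = 0.3671875. Satisfied.


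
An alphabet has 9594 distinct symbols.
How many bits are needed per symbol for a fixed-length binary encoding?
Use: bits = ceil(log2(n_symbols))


log2(9594) = 13.2279
Bracket: 2^13 = 8192 < 9594 <= 2^14 = 16384
So ceil(log2(9594)) = 14

bits = ceil(log2(9594)) = ceil(13.2279) = 14 bits


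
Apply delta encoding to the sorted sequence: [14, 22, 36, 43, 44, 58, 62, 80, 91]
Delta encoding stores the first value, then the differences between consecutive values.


First value: 14
Deltas:
  22 - 14 = 8
  36 - 22 = 14
  43 - 36 = 7
  44 - 43 = 1
  58 - 44 = 14
  62 - 58 = 4
  80 - 62 = 18
  91 - 80 = 11


Delta encoded: [14, 8, 14, 7, 1, 14, 4, 18, 11]
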